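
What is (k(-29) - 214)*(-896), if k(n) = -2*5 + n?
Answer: 226688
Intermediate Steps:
k(n) = -10 + n
(k(-29) - 214)*(-896) = ((-10 - 29) - 214)*(-896) = (-39 - 214)*(-896) = -253*(-896) = 226688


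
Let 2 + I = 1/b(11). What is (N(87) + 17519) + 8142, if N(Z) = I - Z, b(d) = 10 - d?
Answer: 25571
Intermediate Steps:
I = -3 (I = -2 + 1/(10 - 1*11) = -2 + 1/(10 - 11) = -2 + 1/(-1) = -2 - 1 = -3)
N(Z) = -3 - Z
(N(87) + 17519) + 8142 = ((-3 - 1*87) + 17519) + 8142 = ((-3 - 87) + 17519) + 8142 = (-90 + 17519) + 8142 = 17429 + 8142 = 25571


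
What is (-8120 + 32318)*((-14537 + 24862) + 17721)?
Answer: 678657108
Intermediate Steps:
(-8120 + 32318)*((-14537 + 24862) + 17721) = 24198*(10325 + 17721) = 24198*28046 = 678657108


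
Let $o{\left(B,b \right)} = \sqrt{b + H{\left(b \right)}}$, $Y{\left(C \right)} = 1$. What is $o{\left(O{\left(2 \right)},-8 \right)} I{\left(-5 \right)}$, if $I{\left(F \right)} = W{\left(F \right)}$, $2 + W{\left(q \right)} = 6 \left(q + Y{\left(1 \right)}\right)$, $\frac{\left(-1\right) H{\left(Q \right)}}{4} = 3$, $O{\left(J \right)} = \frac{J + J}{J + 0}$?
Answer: $- 52 i \sqrt{5} \approx - 116.28 i$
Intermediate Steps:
$O{\left(J \right)} = 2$ ($O{\left(J \right)} = \frac{2 J}{J} = 2$)
$H{\left(Q \right)} = -12$ ($H{\left(Q \right)} = \left(-4\right) 3 = -12$)
$o{\left(B,b \right)} = \sqrt{-12 + b}$ ($o{\left(B,b \right)} = \sqrt{b - 12} = \sqrt{-12 + b}$)
$W{\left(q \right)} = 4 + 6 q$ ($W{\left(q \right)} = -2 + 6 \left(q + 1\right) = -2 + 6 \left(1 + q\right) = -2 + \left(6 + 6 q\right) = 4 + 6 q$)
$I{\left(F \right)} = 4 + 6 F$
$o{\left(O{\left(2 \right)},-8 \right)} I{\left(-5 \right)} = \sqrt{-12 - 8} \left(4 + 6 \left(-5\right)\right) = \sqrt{-20} \left(4 - 30\right) = 2 i \sqrt{5} \left(-26\right) = - 52 i \sqrt{5}$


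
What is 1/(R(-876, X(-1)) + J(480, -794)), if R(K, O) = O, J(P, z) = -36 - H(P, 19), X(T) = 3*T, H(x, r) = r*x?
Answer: -1/9159 ≈ -0.00010918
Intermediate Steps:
J(P, z) = -36 - 19*P
1/(R(-876, X(-1)) + J(480, -794)) = 1/(3*(-1) + (-36 - 19*480)) = 1/(-3 + (-36 - 9120)) = 1/(-3 - 9156) = 1/(-9159) = -1/9159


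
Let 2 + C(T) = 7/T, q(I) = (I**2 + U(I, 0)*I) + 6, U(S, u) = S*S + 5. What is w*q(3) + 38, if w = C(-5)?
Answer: -779/5 ≈ -155.80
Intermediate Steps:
U(S, u) = 5 + S**2 (U(S, u) = S**2 + 5 = 5 + S**2)
q(I) = 6 + I**2 + I*(5 + I**2) (q(I) = (I**2 + (5 + I**2)*I) + 6 = (I**2 + I*(5 + I**2)) + 6 = 6 + I**2 + I*(5 + I**2))
C(T) = -2 + 7/T
w = -17/5 (w = -2 + 7/(-5) = -2 + 7*(-1/5) = -2 - 7/5 = -17/5 ≈ -3.4000)
w*q(3) + 38 = -17*(6 + 3**2 + 3*(5 + 3**2))/5 + 38 = -17*(6 + 9 + 3*(5 + 9))/5 + 38 = -17*(6 + 9 + 3*14)/5 + 38 = -17*(6 + 9 + 42)/5 + 38 = -17/5*57 + 38 = -969/5 + 38 = -779/5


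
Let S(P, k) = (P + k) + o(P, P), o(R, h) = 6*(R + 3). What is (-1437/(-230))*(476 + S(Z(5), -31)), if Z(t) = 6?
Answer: 145137/46 ≈ 3155.2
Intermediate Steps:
o(R, h) = 18 + 6*R (o(R, h) = 6*(3 + R) = 18 + 6*R)
S(P, k) = 18 + k + 7*P (S(P, k) = (P + k) + (18 + 6*P) = 18 + k + 7*P)
(-1437/(-230))*(476 + S(Z(5), -31)) = (-1437/(-230))*(476 + (18 - 31 + 7*6)) = (-1437*(-1/230))*(476 + (18 - 31 + 42)) = 1437*(476 + 29)/230 = (1437/230)*505 = 145137/46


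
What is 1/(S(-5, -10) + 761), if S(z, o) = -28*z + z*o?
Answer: 1/951 ≈ 0.0010515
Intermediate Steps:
S(z, o) = -28*z + o*z
1/(S(-5, -10) + 761) = 1/(-5*(-28 - 10) + 761) = 1/(-5*(-38) + 761) = 1/(190 + 761) = 1/951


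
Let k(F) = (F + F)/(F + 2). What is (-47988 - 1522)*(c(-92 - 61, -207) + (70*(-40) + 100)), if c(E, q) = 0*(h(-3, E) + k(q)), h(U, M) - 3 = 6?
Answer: 133677000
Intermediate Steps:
k(F) = 2*F/(2 + F) (k(F) = (2*F)/(2 + F) = 2*F/(2 + F))
h(U, M) = 9 (h(U, M) = 3 + 6 = 9)
c(E, q) = 0 (c(E, q) = 0*(9 + 2*q/(2 + q)) = 0)
(-47988 - 1522)*(c(-92 - 61, -207) + (70*(-40) + 100)) = (-47988 - 1522)*(0 + (70*(-40) + 100)) = -49510*(0 + (-2800 + 100)) = -49510*(0 - 2700) = -49510*(-2700) = 133677000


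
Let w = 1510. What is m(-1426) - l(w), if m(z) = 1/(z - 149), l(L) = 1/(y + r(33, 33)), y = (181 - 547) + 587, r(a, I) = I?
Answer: -1829/400050 ≈ -0.0045719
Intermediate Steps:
y = 221 (y = -366 + 587 = 221)
l(L) = 1/254 (l(L) = 1/(221 + 33) = 1/254)
m(z) = 1/(-149 + z)
m(-1426) - l(w) = 1/(-149 - 1426) - 1*1/254 = 1/(-1575) - 1/254 = -1/1575 - 1/254 = -1829/400050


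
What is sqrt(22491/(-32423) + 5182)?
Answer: sqrt(5446853088385)/32423 ≈ 71.981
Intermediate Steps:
sqrt(22491/(-32423) + 5182) = sqrt(22491*(-1/32423) + 5182) = sqrt(-22491/32423 + 5182) = sqrt(167993495/32423) = sqrt(5446853088385)/32423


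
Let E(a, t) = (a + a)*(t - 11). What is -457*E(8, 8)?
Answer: 21936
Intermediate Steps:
E(a, t) = 2*a*(-11 + t) (E(a, t) = (2*a)*(-11 + t) = 2*a*(-11 + t))
-457*E(8, 8) = -914*8*(-11 + 8) = -914*8*(-3) = -457*(-48) = 21936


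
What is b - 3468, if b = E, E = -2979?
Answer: -6447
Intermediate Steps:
b = -2979
b - 3468 = -2979 - 3468 = -6447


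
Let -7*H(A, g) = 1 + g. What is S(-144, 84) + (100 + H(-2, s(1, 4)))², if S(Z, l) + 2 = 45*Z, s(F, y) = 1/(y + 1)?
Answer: 4267586/1225 ≈ 3483.7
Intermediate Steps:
s(F, y) = 1/(1 + y)
S(Z, l) = -2 + 45*Z
H(A, g) = -⅐ - g/7 (H(A, g) = -(1 + g)/7 = -⅐ - g/7)
S(-144, 84) + (100 + H(-2, s(1, 4)))² = (-2 + 45*(-144)) + (100 + (-⅐ - 1/(7*(1 + 4))))² = (-2 - 6480) + (100 + (-⅐ - ⅐/5))² = -6482 + (100 + (-⅐ - ⅐*⅕))² = -6482 + (100 + (-⅐ - 1/35))² = -6482 + (100 - 6/35)² = -6482 + (3494/35)² = -6482 + 12208036/1225 = 4267586/1225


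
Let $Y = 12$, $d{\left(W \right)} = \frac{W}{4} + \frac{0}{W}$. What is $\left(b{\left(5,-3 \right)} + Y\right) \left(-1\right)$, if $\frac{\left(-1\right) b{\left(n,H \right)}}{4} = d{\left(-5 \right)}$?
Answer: $-17$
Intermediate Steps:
$d{\left(W \right)} = \frac{W}{4}$ ($d{\left(W \right)} = W \frac{1}{4} + 0 = \frac{W}{4} + 0 = \frac{W}{4}$)
$b{\left(n,H \right)} = 5$ ($b{\left(n,H \right)} = - 4 \cdot \frac{1}{4} \left(-5\right) = \left(-4\right) \left(- \frac{5}{4}\right) = 5$)
$\left(b{\left(5,-3 \right)} + Y\right) \left(-1\right) = \left(5 + 12\right) \left(-1\right) = 17 \left(-1\right) = -17$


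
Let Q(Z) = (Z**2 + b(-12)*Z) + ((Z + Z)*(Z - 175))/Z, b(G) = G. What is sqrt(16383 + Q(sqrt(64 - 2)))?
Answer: sqrt(16095 - 10*sqrt(62)) ≈ 126.56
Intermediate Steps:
Q(Z) = -350 + Z**2 - 10*Z (Q(Z) = (Z**2 - 12*Z) + ((Z + Z)*(Z - 175))/Z = (Z**2 - 12*Z) + ((2*Z)*(-175 + Z))/Z = (Z**2 - 12*Z) + (2*Z*(-175 + Z))/Z = (Z**2 - 12*Z) + (-350 + 2*Z) = -350 + Z**2 - 10*Z)
sqrt(16383 + Q(sqrt(64 - 2))) = sqrt(16383 + (-350 + (sqrt(64 - 2))**2 - 10*sqrt(64 - 2))) = sqrt(16383 + (-350 + (sqrt(62))**2 - 10*sqrt(62))) = sqrt(16383 + (-350 + 62 - 10*sqrt(62))) = sqrt(16383 + (-288 - 10*sqrt(62))) = sqrt(16095 - 10*sqrt(62))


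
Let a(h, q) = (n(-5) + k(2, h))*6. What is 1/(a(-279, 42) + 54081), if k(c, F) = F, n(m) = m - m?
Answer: 1/52407 ≈ 1.9081e-5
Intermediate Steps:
n(m) = 0
a(h, q) = 6*h (a(h, q) = (0 + h)*6 = h*6 = 6*h)
1/(a(-279, 42) + 54081) = 1/(6*(-279) + 54081) = 1/(-1674 + 54081) = 1/52407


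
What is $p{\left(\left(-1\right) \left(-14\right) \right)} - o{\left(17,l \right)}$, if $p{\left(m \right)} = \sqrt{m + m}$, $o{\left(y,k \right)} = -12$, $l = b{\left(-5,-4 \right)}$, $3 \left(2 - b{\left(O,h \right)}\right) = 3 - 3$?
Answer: $12 + 2 \sqrt{7} \approx 17.292$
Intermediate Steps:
$b{\left(O,h \right)} = 2$ ($b{\left(O,h \right)} = 2 - \frac{3 - 3}{3} = 2 - 0 = 2 + 0 = 2$)
$l = 2$
$p{\left(m \right)} = \sqrt{2} \sqrt{m}$ ($p{\left(m \right)} = \sqrt{2 m} = \sqrt{2} \sqrt{m}$)
$p{\left(\left(-1\right) \left(-14\right) \right)} - o{\left(17,l \right)} = \sqrt{2} \sqrt{\left(-1\right) \left(-14\right)} - -12 = \sqrt{2} \sqrt{14} + 12 = 2 \sqrt{7} + 12 = 12 + 2 \sqrt{7}$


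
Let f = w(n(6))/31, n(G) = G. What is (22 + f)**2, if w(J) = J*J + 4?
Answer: 521284/961 ≈ 542.44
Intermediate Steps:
w(J) = 4 + J**2 (w(J) = J**2 + 4 = 4 + J**2)
f = 40/31 (f = (4 + 6**2)/31 = (4 + 36)*(1/31) = 40*(1/31) = 40/31 ≈ 1.2903)
(22 + f)**2 = (22 + 40/31)**2 = (722/31)**2 = 521284/961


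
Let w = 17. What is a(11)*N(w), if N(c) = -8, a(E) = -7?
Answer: 56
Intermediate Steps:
a(11)*N(w) = -7*(-8) = 56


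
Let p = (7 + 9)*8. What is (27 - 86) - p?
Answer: -187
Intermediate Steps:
p = 128 (p = 16*8 = 128)
(27 - 86) - p = (27 - 86) - 1*128 = -59 - 128 = -187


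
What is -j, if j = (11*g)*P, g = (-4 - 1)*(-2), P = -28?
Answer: 3080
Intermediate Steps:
g = 10 (g = -5*(-2) = 10)
j = -3080 (j = (11*10)*(-28) = 110*(-28) = -3080)
-j = -1*(-3080) = 3080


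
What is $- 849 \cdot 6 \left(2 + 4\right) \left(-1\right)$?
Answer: $30564$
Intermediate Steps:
$- 849 \cdot 6 \left(2 + 4\right) \left(-1\right) = - 849 \cdot 6 \cdot 6 \left(-1\right) = - 849 \cdot 36 \left(-1\right) = \left(-849\right) \left(-36\right) = 30564$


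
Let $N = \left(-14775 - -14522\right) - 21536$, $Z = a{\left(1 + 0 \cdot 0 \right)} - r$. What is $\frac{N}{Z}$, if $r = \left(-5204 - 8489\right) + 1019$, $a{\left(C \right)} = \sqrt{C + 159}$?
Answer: $- \frac{46025631}{26771686} + \frac{7263 \sqrt{10}}{13385843} \approx -1.7175$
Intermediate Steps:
$a{\left(C \right)} = \sqrt{159 + C}$
$r = -12674$ ($r = -13693 + 1019 = -12674$)
$Z = 12674 + 4 \sqrt{10}$ ($Z = \sqrt{159 + \left(1 + 0 \cdot 0\right)} - -12674 = \sqrt{159 + \left(1 + 0\right)} + 12674 = \sqrt{159 + 1} + 12674 = \sqrt{160} + 12674 = 4 \sqrt{10} + 12674 = 12674 + 4 \sqrt{10} \approx 12687.0$)
$N = -21789$ ($N = \left(-14775 + 14522\right) - 21536 = -253 - 21536 = -21789$)
$\frac{N}{Z} = - \frac{21789}{12674 + 4 \sqrt{10}}$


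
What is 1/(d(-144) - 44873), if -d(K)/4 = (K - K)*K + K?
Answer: -1/44297 ≈ -2.2575e-5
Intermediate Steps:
d(K) = -4*K (d(K) = -4*((K - K)*K + K) = -4*(0*K + K) = -4*(0 + K) = -4*K)
1/(d(-144) - 44873) = 1/(-4*(-144) - 44873) = 1/(576 - 44873) = 1/(-44297) = -1/44297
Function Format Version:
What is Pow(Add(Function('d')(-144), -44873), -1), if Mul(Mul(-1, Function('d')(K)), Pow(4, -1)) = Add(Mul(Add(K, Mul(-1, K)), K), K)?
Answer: Rational(-1, 44297) ≈ -2.2575e-5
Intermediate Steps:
Function('d')(K) = Mul(-4, K) (Function('d')(K) = Mul(-4, Add(Mul(Add(K, Mul(-1, K)), K), K)) = Mul(-4, Add(Mul(0, K), K)) = Mul(-4, Add(0, K)) = Mul(-4, K))
Pow(Add(Function('d')(-144), -44873), -1) = Pow(Add(Mul(-4, -144), -44873), -1) = Pow(Add(576, -44873), -1) = Pow(-44297, -1) = Rational(-1, 44297)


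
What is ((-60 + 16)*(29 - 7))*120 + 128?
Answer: -116032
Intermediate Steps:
((-60 + 16)*(29 - 7))*120 + 128 = -44*22*120 + 128 = -968*120 + 128 = -116160 + 128 = -116032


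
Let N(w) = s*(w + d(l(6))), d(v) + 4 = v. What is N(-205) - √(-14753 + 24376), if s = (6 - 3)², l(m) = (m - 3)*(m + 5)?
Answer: -1584 - √9623 ≈ -1682.1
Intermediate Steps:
l(m) = (-3 + m)*(5 + m)
d(v) = -4 + v
s = 9 (s = 3² = 9)
N(w) = 261 + 9*w (N(w) = 9*(w + (-4 + (-15 + 6² + 2*6))) = 9*(w + (-4 + (-15 + 36 + 12))) = 9*(w + (-4 + 33)) = 9*(w + 29) = 9*(29 + w) = 261 + 9*w)
N(-205) - √(-14753 + 24376) = (261 + 9*(-205)) - √(-14753 + 24376) = (261 - 1845) - √9623 = -1584 - √9623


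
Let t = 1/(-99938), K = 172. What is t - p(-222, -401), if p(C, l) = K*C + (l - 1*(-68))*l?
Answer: -9528988363/99938 ≈ -95349.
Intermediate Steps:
t = -1/99938 ≈ -1.0006e-5
p(C, l) = 172*C + l*(68 + l) (p(C, l) = 172*C + (l - 1*(-68))*l = 172*C + (l + 68)*l = 172*C + (68 + l)*l = 172*C + l*(68 + l))
t - p(-222, -401) = -1/99938 - ((-401)**2 + 68*(-401) + 172*(-222)) = -1/99938 - (160801 - 27268 - 38184) = -1/99938 - 1*95349 = -1/99938 - 95349 = -9528988363/99938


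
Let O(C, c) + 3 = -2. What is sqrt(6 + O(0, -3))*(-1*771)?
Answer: -771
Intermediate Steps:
O(C, c) = -5 (O(C, c) = -3 - 2 = -5)
sqrt(6 + O(0, -3))*(-1*771) = sqrt(6 - 5)*(-1*771) = sqrt(1)*(-771) = 1*(-771) = -771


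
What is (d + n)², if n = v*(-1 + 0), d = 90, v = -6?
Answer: 9216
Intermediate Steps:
n = 6 (n = -6*(-1 + 0) = -6*(-1) = 6)
(d + n)² = (90 + 6)² = 96² = 9216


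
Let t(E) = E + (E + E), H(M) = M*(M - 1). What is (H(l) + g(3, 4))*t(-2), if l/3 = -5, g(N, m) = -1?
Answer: -1434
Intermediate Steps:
l = -15 (l = 3*(-5) = -15)
H(M) = M*(-1 + M)
t(E) = 3*E (t(E) = E + 2*E = 3*E)
(H(l) + g(3, 4))*t(-2) = (-15*(-1 - 15) - 1)*(3*(-2)) = (-15*(-16) - 1)*(-6) = (240 - 1)*(-6) = 239*(-6) = -1434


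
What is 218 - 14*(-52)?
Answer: 946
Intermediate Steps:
218 - 14*(-52) = 218 - 1*(-728) = 218 + 728 = 946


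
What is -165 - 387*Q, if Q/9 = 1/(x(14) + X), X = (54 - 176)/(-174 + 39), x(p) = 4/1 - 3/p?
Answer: -8045265/8863 ≈ -907.74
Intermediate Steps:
x(p) = 4 - 3/p (x(p) = 4*1 - 3/p = 4 - 3/p)
X = 122/135 (X = -122/(-135) = -122*(-1/135) = 122/135 ≈ 0.90370)
Q = 17010/8863 (Q = 9/((4 - 3/14) + 122/135) = 9/(53/14 + 122/135) = 9/(8863/1890) = 9*(1890/8863) = 17010/8863 ≈ 1.9192)
-165 - 387*Q = -165 - 387*17010/8863 = -165 - 6582870/8863 = -8045265/8863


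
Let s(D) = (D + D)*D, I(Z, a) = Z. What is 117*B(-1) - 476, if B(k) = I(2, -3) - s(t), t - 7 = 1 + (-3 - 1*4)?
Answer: -476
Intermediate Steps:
t = 1 (t = 7 + (1 + (-3 - 1*4)) = 7 + (1 + (-3 - 4)) = 7 + (1 - 7) = 7 - 6 = 1)
s(D) = 2*D**2 (s(D) = (2*D)*D = 2*D**2)
B(k) = 0 (B(k) = 2 - 2*1**2 = 2 - 2 = 0)
117*B(-1) - 476 = 117*0 - 476 = 0 - 476 = -476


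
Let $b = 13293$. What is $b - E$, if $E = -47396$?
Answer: $60689$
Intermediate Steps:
$b - E = 13293 - -47396 = 13293 + 47396 = 60689$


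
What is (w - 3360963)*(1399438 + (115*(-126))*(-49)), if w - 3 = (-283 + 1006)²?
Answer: -5987100706488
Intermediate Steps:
w = 522732 (w = 3 + (-283 + 1006)² = 3 + 723² = 3 + 522729 = 522732)
(w - 3360963)*(1399438 + (115*(-126))*(-49)) = (522732 - 3360963)*(1399438 + (115*(-126))*(-49)) = -2838231*(1399438 - 14490*(-49)) = -2838231*(1399438 + 710010) = -2838231*2109448 = -5987100706488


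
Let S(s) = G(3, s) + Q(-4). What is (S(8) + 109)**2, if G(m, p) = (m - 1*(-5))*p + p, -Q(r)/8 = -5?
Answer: 48841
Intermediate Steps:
Q(r) = 40 (Q(r) = -8*(-5) = 40)
G(m, p) = p + p*(5 + m) (G(m, p) = (m + 5)*p + p = (5 + m)*p + p = p*(5 + m) + p = p + p*(5 + m))
S(s) = 40 + 9*s (S(s) = s*(6 + 3) + 40 = s*9 + 40 = 9*s + 40 = 40 + 9*s)
(S(8) + 109)**2 = ((40 + 9*8) + 109)**2 = ((40 + 72) + 109)**2 = (112 + 109)**2 = 221**2 = 48841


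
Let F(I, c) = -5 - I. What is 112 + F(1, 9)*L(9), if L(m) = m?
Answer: 58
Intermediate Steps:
112 + F(1, 9)*L(9) = 112 + (-5 - 1*1)*9 = 112 + (-5 - 1)*9 = 112 - 6*9 = 112 - 54 = 58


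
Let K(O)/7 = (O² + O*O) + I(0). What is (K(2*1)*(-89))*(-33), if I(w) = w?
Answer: 164472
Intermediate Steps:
K(O) = 14*O² (K(O) = 7*((O² + O*O) + 0) = 7*((O² + O²) + 0) = 7*(2*O² + 0) = 7*(2*O²) = 14*O²)
(K(2*1)*(-89))*(-33) = ((14*(2*1)²)*(-89))*(-33) = ((14*2²)*(-89))*(-33) = ((14*4)*(-89))*(-33) = (56*(-89))*(-33) = -4984*(-33) = 164472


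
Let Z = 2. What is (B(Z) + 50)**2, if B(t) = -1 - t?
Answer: 2209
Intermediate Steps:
(B(Z) + 50)**2 = ((-1 - 1*2) + 50)**2 = ((-1 - 2) + 50)**2 = (-3 + 50)**2 = 47**2 = 2209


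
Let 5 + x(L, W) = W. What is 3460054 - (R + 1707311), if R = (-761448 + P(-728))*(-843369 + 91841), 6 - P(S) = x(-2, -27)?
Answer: -572219181737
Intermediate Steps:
x(L, W) = -5 + W
P(S) = 38 (P(S) = 6 - (-5 - 27) = 6 - 1*(-32) = 6 + 32 = 38)
R = 572220934480 (R = (-761448 + 38)*(-843369 + 91841) = -761410*(-751528) = 572220934480)
3460054 - (R + 1707311) = 3460054 - (572220934480 + 1707311) = 3460054 - 1*572222641791 = 3460054 - 572222641791 = -572219181737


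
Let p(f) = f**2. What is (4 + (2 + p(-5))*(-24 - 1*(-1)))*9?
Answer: -5553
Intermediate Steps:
(4 + (2 + p(-5))*(-24 - 1*(-1)))*9 = (4 + (2 + (-5)**2)*(-24 - 1*(-1)))*9 = (4 + (2 + 25)*(-24 + 1))*9 = (4 + 27*(-23))*9 = (4 - 621)*9 = -617*9 = -5553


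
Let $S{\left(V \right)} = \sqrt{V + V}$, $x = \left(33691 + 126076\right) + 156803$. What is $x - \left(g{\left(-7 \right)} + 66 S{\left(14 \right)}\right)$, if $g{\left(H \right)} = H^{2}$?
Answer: $316521 - 132 \sqrt{7} \approx 3.1617 \cdot 10^{5}$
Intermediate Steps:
$x = 316570$ ($x = 159767 + 156803 = 316570$)
$S{\left(V \right)} = \sqrt{2} \sqrt{V}$ ($S{\left(V \right)} = \sqrt{2 V} = \sqrt{2} \sqrt{V}$)
$x - \left(g{\left(-7 \right)} + 66 S{\left(14 \right)}\right) = 316570 - \left(\left(-7\right)^{2} + 66 \sqrt{2} \sqrt{14}\right) = 316570 - \left(49 + 66 \cdot 2 \sqrt{7}\right) = 316570 - \left(49 + 132 \sqrt{7}\right) = 316521 - 132 \sqrt{7}$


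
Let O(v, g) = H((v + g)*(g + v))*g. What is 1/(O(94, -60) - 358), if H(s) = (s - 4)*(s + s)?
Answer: -1/159805798 ≈ -6.2576e-9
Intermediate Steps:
H(s) = 2*s*(-4 + s) (H(s) = (-4 + s)*(2*s) = 2*s*(-4 + s))
O(v, g) = 2*g*(g + v)²*(-4 + (g + v)²) (O(v, g) = (2*((v + g)*(g + v))*(-4 + (v + g)*(g + v)))*g = (2*((g + v)*(g + v))*(-4 + (g + v)*(g + v)))*g = (2*(g + v)²*(-4 + (g + v)²))*g = 2*g*(g + v)²*(-4 + (g + v)²))
1/(O(94, -60) - 358) = 1/(2*(-60)*((-60)² + 94² + 2*(-60)*94)*(-4 + (-60)² + 94² + 2*(-60)*94) - 358) = 1/(2*(-60)*(3600 + 8836 - 11280)*(-4 + 3600 + 8836 - 11280) - 358) = 1/(2*(-60)*1156*1152 - 358) = 1/(-159805440 - 358) = 1/(-159805798) = -1/159805798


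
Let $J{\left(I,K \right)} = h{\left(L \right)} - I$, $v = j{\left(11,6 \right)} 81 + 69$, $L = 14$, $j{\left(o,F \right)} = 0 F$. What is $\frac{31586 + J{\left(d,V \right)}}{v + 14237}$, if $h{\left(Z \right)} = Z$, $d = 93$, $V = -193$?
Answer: $\frac{31507}{14306} \approx 2.2024$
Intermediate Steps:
$j{\left(o,F \right)} = 0$
$v = 69$ ($v = 0 \cdot 81 + 69 = 0 + 69 = 69$)
$J{\left(I,K \right)} = 14 - I$
$\frac{31586 + J{\left(d,V \right)}}{v + 14237} = \frac{31586 + \left(14 - 93\right)}{69 + 14237} = \frac{31586 + \left(14 - 93\right)}{14306} = \left(31586 - 79\right) \frac{1}{14306} = 31507 \cdot \frac{1}{14306} = \frac{31507}{14306}$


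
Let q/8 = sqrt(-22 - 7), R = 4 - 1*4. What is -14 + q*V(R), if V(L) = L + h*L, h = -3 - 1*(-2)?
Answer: -14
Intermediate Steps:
R = 0 (R = 4 - 4 = 0)
h = -1 (h = -3 + 2 = -1)
q = 8*I*sqrt(29) (q = 8*sqrt(-22 - 7) = 8*sqrt(-29) = 8*(I*sqrt(29)) = 8*I*sqrt(29) ≈ 43.081*I)
V(L) = 0 (V(L) = L - L = 0)
-14 + q*V(R) = -14 + (8*I*sqrt(29))*0 = -14 + 0 = -14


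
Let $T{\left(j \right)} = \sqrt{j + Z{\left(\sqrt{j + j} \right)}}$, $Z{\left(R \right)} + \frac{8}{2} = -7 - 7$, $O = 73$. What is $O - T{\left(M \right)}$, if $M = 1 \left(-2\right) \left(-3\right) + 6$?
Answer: $73 - i \sqrt{6} \approx 73.0 - 2.4495 i$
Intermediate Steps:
$Z{\left(R \right)} = -18$ ($Z{\left(R \right)} = -4 - 14 = -18$)
$M = 12$ ($M = \left(-2\right) \left(-3\right) + 6 = 6 + 6 = 12$)
$T{\left(j \right)} = \sqrt{-18 + j}$ ($T{\left(j \right)} = \sqrt{j - 18} = \sqrt{-18 + j}$)
$O - T{\left(M \right)} = 73 - \sqrt{-18 + 12} = 73 - \sqrt{-6} = 73 - i \sqrt{6}$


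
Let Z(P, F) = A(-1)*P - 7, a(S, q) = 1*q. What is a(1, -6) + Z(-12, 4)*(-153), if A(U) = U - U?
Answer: 1065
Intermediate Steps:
A(U) = 0
a(S, q) = q
Z(P, F) = -7 (Z(P, F) = 0*P - 7 = 0 - 7 = -7)
a(1, -6) + Z(-12, 4)*(-153) = -6 - 7*(-153) = -6 + 1071 = 1065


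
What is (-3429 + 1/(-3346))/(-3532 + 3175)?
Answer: 11473435/1194522 ≈ 9.6050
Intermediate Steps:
(-3429 + 1/(-3346))/(-3532 + 3175) = (-3429 - 1/3346)/(-357) = -11473435/3346*(-1/357) = 11473435/1194522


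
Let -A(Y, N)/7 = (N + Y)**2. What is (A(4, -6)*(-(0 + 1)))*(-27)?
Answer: -756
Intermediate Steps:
A(Y, N) = -7*(N + Y)**2
(A(4, -6)*(-(0 + 1)))*(-27) = ((-7*(-6 + 4)**2)*(-(0 + 1)))*(-27) = ((-7*(-2)**2)*(-1*1))*(-27) = (-7*4*(-1))*(-27) = -28*(-1)*(-27) = 28*(-27) = -756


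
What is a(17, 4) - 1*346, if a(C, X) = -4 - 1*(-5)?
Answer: -345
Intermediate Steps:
a(C, X) = 1 (a(C, X) = -4 + 5 = 1)
a(17, 4) - 1*346 = 1 - 1*346 = 1 - 346 = -345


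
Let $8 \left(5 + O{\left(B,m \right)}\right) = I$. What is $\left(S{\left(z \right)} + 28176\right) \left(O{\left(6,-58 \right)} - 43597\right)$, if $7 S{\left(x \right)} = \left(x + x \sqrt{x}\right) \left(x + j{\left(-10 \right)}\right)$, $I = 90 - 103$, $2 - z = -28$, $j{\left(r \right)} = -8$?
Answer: $- \frac{17257617117}{14} - \frac{57556785 \sqrt{30}}{14} \approx -1.2552 \cdot 10^{9}$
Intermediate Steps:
$z = 30$ ($z = 2 - -28 = 2 + 28 = 30$)
$I = -13$
$O{\left(B,m \right)} = - \frac{53}{8}$ ($O{\left(B,m \right)} = -5 + \frac{1}{8} \left(-13\right) = -5 - \frac{13}{8} = - \frac{53}{8}$)
$S{\left(x \right)} = \frac{\left(-8 + x\right) \left(x + x^{\frac{3}{2}}\right)}{7}$ ($S{\left(x \right)} = \frac{\left(x + x \sqrt{x}\right) \left(x - 8\right)}{7} = \frac{\left(x + x^{\frac{3}{2}}\right) \left(-8 + x\right)}{7} = \frac{\left(-8 + x\right) \left(x + x^{\frac{3}{2}}\right)}{7}$)
$\left(S{\left(z \right)} + 28176\right) \left(O{\left(6,-58 \right)} - 43597\right) = \left(\left(\left(- \frac{8}{7}\right) 30 - \frac{8 \cdot 30^{\frac{3}{2}}}{7} + \frac{30^{2}}{7} + \frac{30^{\frac{5}{2}}}{7}\right) + 28176\right) \left(- \frac{53}{8} - 43597\right) = \left(\left(- \frac{240}{7} - \frac{8 \cdot 30 \sqrt{30}}{7} + \frac{1}{7} \cdot 900 + \frac{900 \sqrt{30}}{7}\right) + 28176\right) \left(- \frac{348829}{8}\right) = \left(\left(- \frac{240}{7} - \frac{240 \sqrt{30}}{7} + \frac{900}{7} + \frac{900 \sqrt{30}}{7}\right) + 28176\right) \left(- \frac{348829}{8}\right) = \left(\left(\frac{660}{7} + \frac{660 \sqrt{30}}{7}\right) + 28176\right) \left(- \frac{348829}{8}\right) = \left(\frac{197892}{7} + \frac{660 \sqrt{30}}{7}\right) \left(- \frac{348829}{8}\right) = - \frac{17257617117}{14} - \frac{57556785 \sqrt{30}}{14}$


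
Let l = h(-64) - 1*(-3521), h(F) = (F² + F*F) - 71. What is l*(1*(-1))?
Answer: -11642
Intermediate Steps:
h(F) = -71 + 2*F² (h(F) = (F² + F²) - 71 = 2*F² - 71 = -71 + 2*F²)
l = 11642 (l = (-71 + 2*(-64)²) - 1*(-3521) = (-71 + 2*4096) + 3521 = (-71 + 8192) + 3521 = 8121 + 3521 = 11642)
l*(1*(-1)) = 11642*(1*(-1)) = 11642*(-1) = -11642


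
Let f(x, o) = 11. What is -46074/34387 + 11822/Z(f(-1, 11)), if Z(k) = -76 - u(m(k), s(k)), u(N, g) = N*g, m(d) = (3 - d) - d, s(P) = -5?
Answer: -414401768/5880177 ≈ -70.474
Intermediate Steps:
m(d) = 3 - 2*d
Z(k) = -61 - 10*k (Z(k) = -76 - (3 - 2*k)*(-5) = -76 - (-15 + 10*k) = -76 + (15 - 10*k) = -61 - 10*k)
-46074/34387 + 11822/Z(f(-1, 11)) = -46074/34387 + 11822/(-61 - 10*11) = -46074*1/34387 + 11822/(-61 - 110) = -46074/34387 + 11822/(-171) = -46074/34387 + 11822*(-1/171) = -46074/34387 - 11822/171 = -414401768/5880177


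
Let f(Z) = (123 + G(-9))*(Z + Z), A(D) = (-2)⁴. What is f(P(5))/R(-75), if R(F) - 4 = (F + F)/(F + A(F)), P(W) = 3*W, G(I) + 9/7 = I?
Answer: 698265/1351 ≈ 516.85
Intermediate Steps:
G(I) = -9/7 + I
A(D) = 16
R(F) = 4 + 2*F/(16 + F) (R(F) = 4 + (F + F)/(F + 16) = 4 + (2*F)/(16 + F) = 4 + 2*F/(16 + F))
f(Z) = 1578*Z/7 (f(Z) = (123 + (-9/7 - 9))*(Z + Z) = (123 - 72/7)*(2*Z) = 789*(2*Z)/7 = 1578*Z/7)
f(P(5))/R(-75) = (1578*(3*5)/7)/((2*(32 + 3*(-75))/(16 - 75))) = ((1578/7)*15)/((2*(32 - 225)/(-59))) = 23670/(7*((2*(-1/59)*(-193)))) = 23670/(7*(386/59)) = (23670/7)*(59/386) = 698265/1351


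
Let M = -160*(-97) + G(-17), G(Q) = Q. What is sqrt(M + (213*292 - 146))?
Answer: 3*sqrt(8617) ≈ 278.48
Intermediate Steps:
M = 15503 (M = -160*(-97) - 17 = 15520 - 17 = 15503)
sqrt(M + (213*292 - 146)) = sqrt(15503 + (213*292 - 146)) = sqrt(15503 + (62196 - 146)) = sqrt(15503 + 62050) = sqrt(77553) = 3*sqrt(8617)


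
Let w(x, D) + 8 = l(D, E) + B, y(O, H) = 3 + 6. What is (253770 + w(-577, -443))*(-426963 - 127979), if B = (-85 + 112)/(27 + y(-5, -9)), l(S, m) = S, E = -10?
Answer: -281155537409/2 ≈ -1.4058e+11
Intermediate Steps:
y(O, H) = 9
B = 3/4 (B = (-85 + 112)/(27 + 9) = 27/36 = 27*(1/36) = 3/4 ≈ 0.75000)
w(x, D) = -29/4 + D (w(x, D) = -8 + (D + 3/4) = -8 + (3/4 + D) = -29/4 + D)
(253770 + w(-577, -443))*(-426963 - 127979) = (253770 + (-29/4 - 443))*(-426963 - 127979) = (253770 - 1801/4)*(-554942) = (1013279/4)*(-554942) = -281155537409/2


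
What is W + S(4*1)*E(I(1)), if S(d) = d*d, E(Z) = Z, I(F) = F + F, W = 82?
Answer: 114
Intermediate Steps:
I(F) = 2*F
S(d) = d**2
W + S(4*1)*E(I(1)) = 82 + (4*1)**2*(2*1) = 82 + 4**2*2 = 82 + 16*2 = 82 + 32 = 114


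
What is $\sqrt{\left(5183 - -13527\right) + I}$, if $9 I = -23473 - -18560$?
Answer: $\frac{\sqrt{163477}}{3} \approx 134.77$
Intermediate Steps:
$I = - \frac{4913}{9}$ ($I = \frac{-23473 - -18560}{9} = \frac{-23473 + 18560}{9} = \frac{1}{9} \left(-4913\right) = - \frac{4913}{9} \approx -545.89$)
$\sqrt{\left(5183 - -13527\right) + I} = \sqrt{\left(5183 - -13527\right) - \frac{4913}{9}} = \sqrt{\left(5183 + 13527\right) - \frac{4913}{9}} = \sqrt{18710 - \frac{4913}{9}} = \sqrt{\frac{163477}{9}} = \frac{\sqrt{163477}}{3}$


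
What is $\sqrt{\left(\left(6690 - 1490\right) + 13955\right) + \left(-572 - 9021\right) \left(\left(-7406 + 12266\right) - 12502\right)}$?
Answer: $\sqrt{73328861} \approx 8563.2$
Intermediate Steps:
$\sqrt{\left(\left(6690 - 1490\right) + 13955\right) + \left(-572 - 9021\right) \left(\left(-7406 + 12266\right) - 12502\right)} = \sqrt{\left(5200 + 13955\right) - 9593 \left(4860 - 12502\right)} = \sqrt{19155 - -73309706} = \sqrt{19155 + 73309706} = \sqrt{73328861}$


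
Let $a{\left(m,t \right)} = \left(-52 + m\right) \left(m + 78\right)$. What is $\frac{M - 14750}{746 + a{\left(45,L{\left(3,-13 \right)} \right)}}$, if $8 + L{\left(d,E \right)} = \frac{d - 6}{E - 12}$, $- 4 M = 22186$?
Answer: $\frac{40593}{230} \approx 176.49$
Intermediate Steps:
$M = - \frac{11093}{2}$ ($M = \left(- \frac{1}{4}\right) 22186 = - \frac{11093}{2} \approx -5546.5$)
$L{\left(d,E \right)} = -8 + \frac{-6 + d}{-12 + E}$ ($L{\left(d,E \right)} = -8 + \frac{d - 6}{E - 12} = -8 + \frac{-6 + d}{-12 + E}$)
$a{\left(m,t \right)} = \left(-52 + m\right) \left(78 + m\right)$
$\frac{M - 14750}{746 + a{\left(45,L{\left(3,-13 \right)} \right)}} = \frac{- \frac{11093}{2} - 14750}{746 + \left(-4056 + 45^{2} + 26 \cdot 45\right)} = - \frac{40593}{2 \left(746 + \left(-4056 + 2025 + 1170\right)\right)} = - \frac{40593}{2 \left(746 - 861\right)} = - \frac{40593}{2 \left(-115\right)} = \left(- \frac{40593}{2}\right) \left(- \frac{1}{115}\right) = \frac{40593}{230}$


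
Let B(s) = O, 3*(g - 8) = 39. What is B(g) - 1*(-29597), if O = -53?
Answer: 29544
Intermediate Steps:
g = 21 (g = 8 + (⅓)*39 = 8 + 13 = 21)
B(s) = -53
B(g) - 1*(-29597) = -53 - 1*(-29597) = -53 + 29597 = 29544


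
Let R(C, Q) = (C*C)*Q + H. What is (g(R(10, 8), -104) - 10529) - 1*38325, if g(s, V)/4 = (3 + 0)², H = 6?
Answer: -48818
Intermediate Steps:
R(C, Q) = 6 + Q*C² (R(C, Q) = (C*C)*Q + 6 = C²*Q + 6 = Q*C² + 6 = 6 + Q*C²)
g(s, V) = 36 (g(s, V) = 4*(3 + 0)² = 4*3² = 4*9 = 36)
(g(R(10, 8), -104) - 10529) - 1*38325 = (36 - 10529) - 1*38325 = -10493 - 38325 = -48818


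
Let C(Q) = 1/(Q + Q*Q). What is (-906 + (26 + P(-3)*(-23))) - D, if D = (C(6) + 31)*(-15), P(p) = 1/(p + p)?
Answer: -8627/21 ≈ -410.81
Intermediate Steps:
P(p) = 1/(2*p)
C(Q) = 1/(Q + Q²)
D = -6515/14 (D = (1/(6*(1 + 6)) + 31)*(-15) = ((⅙)/7 + 31)*(-15) = ((⅙)*(⅐) + 31)*(-15) = (1/42 + 31)*(-15) = (1303/42)*(-15) = -6515/14 ≈ -465.36)
(-906 + (26 + P(-3)*(-23))) - D = (-906 + (26 + ((½)/(-3))*(-23))) - 1*(-6515/14) = (-906 + (26 + ((½)*(-⅓))*(-23))) + 6515/14 = (-906 + (26 - ⅙*(-23))) + 6515/14 = (-906 + (26 + 23/6)) + 6515/14 = (-906 + 179/6) + 6515/14 = -5257/6 + 6515/14 = -8627/21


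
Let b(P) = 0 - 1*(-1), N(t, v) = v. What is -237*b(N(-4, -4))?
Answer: -237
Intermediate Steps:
b(P) = 1 (b(P) = 0 + 1 = 1)
-237*b(N(-4, -4)) = -237*1 = -237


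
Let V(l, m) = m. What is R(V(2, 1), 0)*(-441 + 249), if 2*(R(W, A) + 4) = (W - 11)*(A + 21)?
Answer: 20928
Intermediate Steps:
R(W, A) = -4 + (-11 + W)*(21 + A)/2 (R(W, A) = -4 + ((W - 11)*(A + 21))/2 = -4 + ((-11 + W)*(21 + A))/2 = -4 + (-11 + W)*(21 + A)/2)
R(V(2, 1), 0)*(-441 + 249) = (-239/2 - 11/2*0 + (21/2)*1 + (½)*0*1)*(-441 + 249) = (-239/2 + 0 + 21/2 + 0)*(-192) = -109*(-192) = 20928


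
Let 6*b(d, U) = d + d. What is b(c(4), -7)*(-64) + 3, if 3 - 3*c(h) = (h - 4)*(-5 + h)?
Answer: -55/3 ≈ -18.333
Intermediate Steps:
c(h) = 1 - (-5 + h)*(-4 + h)/3 (c(h) = 1 - (h - 4)*(-5 + h)/3 = 1 - (-4 + h)*(-5 + h)/3 = 1 - (-5 + h)*(-4 + h)/3)
b(d, U) = d/3 (b(d, U) = (d + d)/6 = (2*d)/6 = d/3)
b(c(4), -7)*(-64) + 3 = ((-17/3 + 3*4 - 1/3*4**2)/3)*(-64) + 3 = ((-17/3 + 12 - 1/3*16)/3)*(-64) + 3 = ((-17/3 + 12 - 16/3)/3)*(-64) + 3 = ((1/3)*1)*(-64) + 3 = (1/3)*(-64) + 3 = -64/3 + 3 = -55/3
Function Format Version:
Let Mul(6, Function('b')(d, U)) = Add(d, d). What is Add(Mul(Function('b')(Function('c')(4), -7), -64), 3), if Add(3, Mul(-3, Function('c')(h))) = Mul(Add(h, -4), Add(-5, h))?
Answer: Rational(-55, 3) ≈ -18.333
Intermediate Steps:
Function('c')(h) = Add(1, Mul(Rational(-1, 3), Add(-5, h), Add(-4, h))) (Function('c')(h) = Add(1, Mul(Rational(-1, 3), Mul(Add(h, -4), Add(-5, h)))) = Add(1, Mul(Rational(-1, 3), Mul(Add(-4, h), Add(-5, h)))) = Add(1, Mul(Rational(-1, 3), Mul(Add(-5, h), Add(-4, h)))) = Add(1, Mul(Rational(-1, 3), Add(-5, h), Add(-4, h))))
Function('b')(d, U) = Mul(Rational(1, 3), d) (Function('b')(d, U) = Mul(Rational(1, 6), Add(d, d)) = Mul(Rational(1, 6), Mul(2, d)) = Mul(Rational(1, 3), d))
Add(Mul(Function('b')(Function('c')(4), -7), -64), 3) = Add(Mul(Mul(Rational(1, 3), Add(Rational(-17, 3), Mul(3, 4), Mul(Rational(-1, 3), Pow(4, 2)))), -64), 3) = Add(Mul(Mul(Rational(1, 3), Add(Rational(-17, 3), 12, Mul(Rational(-1, 3), 16))), -64), 3) = Add(Mul(Mul(Rational(1, 3), Add(Rational(-17, 3), 12, Rational(-16, 3))), -64), 3) = Add(Mul(Mul(Rational(1, 3), 1), -64), 3) = Add(Mul(Rational(1, 3), -64), 3) = Add(Rational(-64, 3), 3) = Rational(-55, 3)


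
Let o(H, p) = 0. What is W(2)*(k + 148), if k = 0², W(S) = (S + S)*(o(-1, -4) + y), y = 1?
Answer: 592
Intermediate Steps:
W(S) = 2*S (W(S) = (S + S)*(0 + 1) = (2*S)*1 = 2*S)
k = 0
W(2)*(k + 148) = (2*2)*(0 + 148) = 4*148 = 592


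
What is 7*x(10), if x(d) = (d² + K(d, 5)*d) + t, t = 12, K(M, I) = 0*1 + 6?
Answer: 1204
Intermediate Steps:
K(M, I) = 6 (K(M, I) = 0 + 6 = 6)
x(d) = 12 + d² + 6*d (x(d) = (d² + 6*d) + 12 = 12 + d² + 6*d)
7*x(10) = 7*(12 + 10² + 6*10) = 7*(12 + 100 + 60) = 7*172 = 1204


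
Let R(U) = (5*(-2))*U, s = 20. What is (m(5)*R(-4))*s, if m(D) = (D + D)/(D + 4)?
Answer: 8000/9 ≈ 888.89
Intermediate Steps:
m(D) = 2*D/(4 + D) (m(D) = (2*D)/(4 + D) = 2*D/(4 + D))
R(U) = -10*U
(m(5)*R(-4))*s = ((2*5/(4 + 5))*(-10*(-4)))*20 = ((2*5/9)*40)*20 = ((2*5*(⅑))*40)*20 = ((10/9)*40)*20 = (400/9)*20 = 8000/9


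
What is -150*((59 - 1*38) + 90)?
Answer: -16650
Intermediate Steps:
-150*((59 - 1*38) + 90) = -150*((59 - 38) + 90) = -150*(21 + 90) = -150*111 = -16650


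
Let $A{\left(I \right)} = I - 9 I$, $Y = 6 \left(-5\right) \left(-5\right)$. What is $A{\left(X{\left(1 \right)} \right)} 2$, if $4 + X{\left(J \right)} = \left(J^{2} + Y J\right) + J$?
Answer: $-2368$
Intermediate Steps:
$Y = 150$ ($Y = \left(-30\right) \left(-5\right) = 150$)
$X{\left(J \right)} = -4 + J^{2} + 151 J$ ($X{\left(J \right)} = -4 + \left(\left(J^{2} + 150 J\right) + J\right) = -4 + \left(J^{2} + 151 J\right) = -4 + J^{2} + 151 J$)
$A{\left(I \right)} = - 8 I$
$A{\left(X{\left(1 \right)} \right)} 2 = - 8 \left(-4 + 1^{2} + 151 \cdot 1\right) 2 = - 8 \left(-4 + 1 + 151\right) 2 = \left(-8\right) 148 \cdot 2 = \left(-1184\right) 2 = -2368$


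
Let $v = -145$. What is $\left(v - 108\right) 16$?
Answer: $-4048$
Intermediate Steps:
$\left(v - 108\right) 16 = \left(-145 - 108\right) 16 = \left(-253\right) 16 = -4048$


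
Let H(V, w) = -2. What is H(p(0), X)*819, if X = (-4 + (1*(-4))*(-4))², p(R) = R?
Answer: -1638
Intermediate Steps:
X = 144 (X = (-4 - 4*(-4))² = (-4 + 16)² = 12² = 144)
H(p(0), X)*819 = -2*819 = -1638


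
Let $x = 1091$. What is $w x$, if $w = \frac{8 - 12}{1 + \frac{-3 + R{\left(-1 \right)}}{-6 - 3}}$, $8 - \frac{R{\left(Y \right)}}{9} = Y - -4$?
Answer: $\frac{13092}{11} \approx 1190.2$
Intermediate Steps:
$R{\left(Y \right)} = 36 - 9 Y$ ($R{\left(Y \right)} = 72 - 9 \left(Y - -4\right) = 72 - 9 \left(Y + 4\right) = 72 - 9 \left(4 + Y\right) = 72 - \left(36 + 9 Y\right) = 36 - 9 Y$)
$w = \frac{12}{11}$ ($w = \frac{8 - 12}{1 + \frac{-3 + \left(36 - -9\right)}{-6 - 3}} = - \frac{4}{1 + \frac{-3 + \left(36 + 9\right)}{-9}} = - \frac{4}{1 + \left(-3 + 45\right) \left(- \frac{1}{9}\right)} = - \frac{4}{1 + 42 \left(- \frac{1}{9}\right)} = - \frac{4}{1 - \frac{14}{3}} = - \frac{4}{- \frac{11}{3}} = \left(-4\right) \left(- \frac{3}{11}\right) = \frac{12}{11} \approx 1.0909$)
$w x = \frac{12}{11} \cdot 1091 = \frac{13092}{11}$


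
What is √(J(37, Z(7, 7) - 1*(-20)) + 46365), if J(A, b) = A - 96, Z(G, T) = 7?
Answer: 13*√274 ≈ 215.19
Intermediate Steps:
J(A, b) = -96 + A
√(J(37, Z(7, 7) - 1*(-20)) + 46365) = √((-96 + 37) + 46365) = √(-59 + 46365) = √46306 = 13*√274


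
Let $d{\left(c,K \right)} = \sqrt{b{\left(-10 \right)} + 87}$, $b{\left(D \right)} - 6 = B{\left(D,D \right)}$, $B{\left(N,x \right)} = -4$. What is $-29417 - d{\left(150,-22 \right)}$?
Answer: $-29417 - \sqrt{89} \approx -29426.0$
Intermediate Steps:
$b{\left(D \right)} = 2$ ($b{\left(D \right)} = 6 - 4 = 2$)
$d{\left(c,K \right)} = \sqrt{89}$ ($d{\left(c,K \right)} = \sqrt{2 + 87} = \sqrt{89}$)
$-29417 - d{\left(150,-22 \right)} = -29417 - \sqrt{89}$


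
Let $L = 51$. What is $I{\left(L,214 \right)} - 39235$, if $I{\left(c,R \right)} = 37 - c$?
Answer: $-39249$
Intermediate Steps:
$I{\left(L,214 \right)} - 39235 = \left(37 - 51\right) - 39235 = -14 - 39235 = -39249$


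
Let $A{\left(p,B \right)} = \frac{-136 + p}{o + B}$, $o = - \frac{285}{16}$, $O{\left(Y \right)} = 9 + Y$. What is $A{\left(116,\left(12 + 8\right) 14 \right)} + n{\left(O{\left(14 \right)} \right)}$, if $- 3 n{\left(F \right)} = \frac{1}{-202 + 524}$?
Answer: $- \frac{62663}{810474} \approx -0.077317$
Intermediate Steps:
$o = - \frac{285}{16}$ ($o = \left(-285\right) \frac{1}{16} = - \frac{285}{16} \approx -17.813$)
$n{\left(F \right)} = - \frac{1}{966}$ ($n{\left(F \right)} = - \frac{1}{3 \left(-202 + 524\right)} = - \frac{1}{3 \cdot 322} = \left(- \frac{1}{3}\right) \frac{1}{322} = - \frac{1}{966}$)
$A{\left(p,B \right)} = \frac{-136 + p}{- \frac{285}{16} + B}$
$A{\left(116,\left(12 + 8\right) 14 \right)} + n{\left(O{\left(14 \right)} \right)} = \frac{16 \left(-136 + 116\right)}{-285 + 16 \left(12 + 8\right) 14} - \frac{1}{966} = 16 \frac{1}{-285 + 16 \cdot 20 \cdot 14} \left(-20\right) - \frac{1}{966} = 16 \frac{1}{-285 + 16 \cdot 280} \left(-20\right) - \frac{1}{966} = 16 \frac{1}{-285 + 4480} \left(-20\right) - \frac{1}{966} = 16 \cdot \frac{1}{4195} \left(-20\right) - \frac{1}{966} = - \frac{64}{839} - \frac{1}{966} = - \frac{62663}{810474}$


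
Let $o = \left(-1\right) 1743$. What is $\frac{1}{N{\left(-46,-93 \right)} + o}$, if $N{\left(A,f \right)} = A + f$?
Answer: $- \frac{1}{1882} \approx -0.00053135$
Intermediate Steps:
$o = -1743$
$\frac{1}{N{\left(-46,-93 \right)} + o} = \frac{1}{\left(-46 - 93\right) - 1743} = \frac{1}{-139 - 1743} = \frac{1}{-1882} = - \frac{1}{1882}$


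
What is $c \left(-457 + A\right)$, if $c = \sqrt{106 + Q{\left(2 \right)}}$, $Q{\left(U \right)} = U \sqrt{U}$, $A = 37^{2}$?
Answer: $912 \sqrt{106 + 2 \sqrt{2}} \approx 9514.1$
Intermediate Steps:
$A = 1369$
$Q{\left(U \right)} = U^{\frac{3}{2}}$
$c = \sqrt{106 + 2 \sqrt{2}}$ ($c = \sqrt{106 + 2^{\frac{3}{2}}} = \sqrt{106 + 2 \sqrt{2}} \approx 10.432$)
$c \left(-457 + A\right) = \sqrt{106 + 2 \sqrt{2}} \left(-457 + 1369\right) = \sqrt{106 + 2 \sqrt{2}} \cdot 912 = 912 \sqrt{106 + 2 \sqrt{2}}$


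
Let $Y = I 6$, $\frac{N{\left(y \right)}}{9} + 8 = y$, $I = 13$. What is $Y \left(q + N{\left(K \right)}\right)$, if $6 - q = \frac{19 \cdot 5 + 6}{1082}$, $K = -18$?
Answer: $- \frac{9625083}{541} \approx -17791.0$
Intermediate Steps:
$N{\left(y \right)} = -72 + 9 y$
$Y = 78$ ($Y = 13 \cdot 6 = 78$)
$q = \frac{6391}{1082}$ ($q = 6 - \frac{19 \cdot 5 + 6}{1082} = 6 - \left(95 + 6\right) \frac{1}{1082} = 6 - 101 \cdot \frac{1}{1082} = 6 - \frac{101}{1082} = \frac{6391}{1082} \approx 5.9067$)
$Y \left(q + N{\left(K \right)}\right) = 78 \left(\frac{6391}{1082} + \left(-72 + 9 \left(-18\right)\right)\right) = 78 \left(\frac{6391}{1082} - 234\right) = 78 \left(- \frac{246797}{1082}\right) = - \frac{9625083}{541}$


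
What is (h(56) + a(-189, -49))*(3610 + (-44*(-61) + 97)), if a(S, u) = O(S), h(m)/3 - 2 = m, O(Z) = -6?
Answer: 1073688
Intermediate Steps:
h(m) = 6 + 3*m
a(S, u) = -6
(h(56) + a(-189, -49))*(3610 + (-44*(-61) + 97)) = ((6 + 3*56) - 6)*(3610 + (-44*(-61) + 97)) = ((6 + 168) - 6)*(3610 + (2684 + 97)) = (174 - 6)*(3610 + 2781) = 168*6391 = 1073688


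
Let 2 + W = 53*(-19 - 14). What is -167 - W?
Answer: 1584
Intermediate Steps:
W = -1751 (W = -2 + 53*(-19 - 14) = -2 + 53*(-33) = -2 - 1749 = -1751)
-167 - W = -167 - 1*(-1751) = -167 + 1751 = 1584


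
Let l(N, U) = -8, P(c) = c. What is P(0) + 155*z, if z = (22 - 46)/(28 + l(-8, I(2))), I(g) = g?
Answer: -186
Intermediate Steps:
z = -6/5 (z = (22 - 46)/(28 - 8) = -24/20 = -24*1/20 = -6/5 ≈ -1.2000)
P(0) + 155*z = 0 + 155*(-6/5) = 0 - 186 = -186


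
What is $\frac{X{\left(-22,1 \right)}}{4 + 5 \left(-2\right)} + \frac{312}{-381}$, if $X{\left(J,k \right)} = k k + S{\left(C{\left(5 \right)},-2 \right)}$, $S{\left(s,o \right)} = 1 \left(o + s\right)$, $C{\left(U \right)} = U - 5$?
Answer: $- \frac{497}{762} \approx -0.65223$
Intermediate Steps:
$C{\left(U \right)} = -5 + U$ ($C{\left(U \right)} = U - 5 = -5 + U$)
$S{\left(s,o \right)} = o + s$
$X{\left(J,k \right)} = -2 + k^{2}$ ($X{\left(J,k \right)} = k k + \left(-2 + \left(-5 + 5\right)\right) = k^{2} + \left(-2 + 0\right) = k^{2} - 2 = -2 + k^{2}$)
$\frac{X{\left(-22,1 \right)}}{4 + 5 \left(-2\right)} + \frac{312}{-381} = \frac{-2 + 1^{2}}{4 + 5 \left(-2\right)} + \frac{312}{-381} = \frac{-2 + 1}{4 - 10} + 312 \left(- \frac{1}{381}\right) = - \frac{1}{-6} - \frac{104}{127} = \left(-1\right) \left(- \frac{1}{6}\right) - \frac{104}{127} = \frac{1}{6} - \frac{104}{127} = - \frac{497}{762}$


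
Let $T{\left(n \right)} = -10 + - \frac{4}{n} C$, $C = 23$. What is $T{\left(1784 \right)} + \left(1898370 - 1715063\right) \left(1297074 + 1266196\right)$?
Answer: $\frac{209559938910457}{446} \approx 4.6987 \cdot 10^{11}$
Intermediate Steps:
$T{\left(n \right)} = -10 - \frac{92}{n}$ ($T{\left(n \right)} = -10 + - \frac{4}{n} 23 = -10 - \frac{92}{n}$)
$T{\left(1784 \right)} + \left(1898370 - 1715063\right) \left(1297074 + 1266196\right) = \left(-10 - \frac{92}{1784}\right) + \left(1898370 - 1715063\right) \left(1297074 + 1266196\right) = \left(-10 - \frac{23}{446}\right) + 183307 \cdot 2563270 = \left(-10 - \frac{23}{446}\right) + 469865333890 = - \frac{4483}{446} + 469865333890 = \frac{209559938910457}{446}$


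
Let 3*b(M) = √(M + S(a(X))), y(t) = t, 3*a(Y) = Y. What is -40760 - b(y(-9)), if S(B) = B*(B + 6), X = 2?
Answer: -40760 - I*√41/9 ≈ -40760.0 - 0.71146*I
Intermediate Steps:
a(Y) = Y/3
S(B) = B*(6 + B)
b(M) = √(40/9 + M)/3 (b(M) = √(M + ((⅓)*2)*(6 + (⅓)*2))/3 = √(M + 2*(6 + ⅔)/3)/3 = √(M + (⅔)*(20/3))/3 = √(M + 40/9)/3 = √(40/9 + M)/3)
-40760 - b(y(-9)) = -40760 - √(40 + 9*(-9))/9 = -40760 - √(40 - 81)/9 = -40760 - √(-41)/9 = -40760 - I*√41/9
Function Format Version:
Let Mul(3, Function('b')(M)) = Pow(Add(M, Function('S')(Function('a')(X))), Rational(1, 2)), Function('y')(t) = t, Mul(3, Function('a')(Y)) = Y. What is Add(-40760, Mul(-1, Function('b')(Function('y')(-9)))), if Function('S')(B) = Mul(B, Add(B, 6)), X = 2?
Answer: Add(-40760, Mul(Rational(-1, 9), I, Pow(41, Rational(1, 2)))) ≈ Add(-40760., Mul(-0.71146, I))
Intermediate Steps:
Function('a')(Y) = Mul(Rational(1, 3), Y)
Function('S')(B) = Mul(B, Add(6, B))
Function('b')(M) = Mul(Rational(1, 3), Pow(Add(Rational(40, 9), M), Rational(1, 2))) (Function('b')(M) = Mul(Rational(1, 3), Pow(Add(M, Mul(Mul(Rational(1, 3), 2), Add(6, Mul(Rational(1, 3), 2)))), Rational(1, 2))) = Mul(Rational(1, 3), Pow(Add(M, Mul(Rational(2, 3), Add(6, Rational(2, 3)))), Rational(1, 2))) = Mul(Rational(1, 3), Pow(Add(M, Mul(Rational(2, 3), Rational(20, 3))), Rational(1, 2))) = Mul(Rational(1, 3), Pow(Add(M, Rational(40, 9)), Rational(1, 2))) = Mul(Rational(1, 3), Pow(Add(Rational(40, 9), M), Rational(1, 2))))
Add(-40760, Mul(-1, Function('b')(Function('y')(-9)))) = Add(-40760, Mul(-1, Mul(Rational(1, 9), Pow(Add(40, Mul(9, -9)), Rational(1, 2))))) = Add(-40760, Mul(-1, Mul(Rational(1, 9), Pow(Add(40, -81), Rational(1, 2))))) = Add(-40760, Mul(-1, Mul(Rational(1, 9), Pow(-41, Rational(1, 2))))) = Add(-40760, Mul(-1, Mul(Rational(1, 9), Mul(I, Pow(41, Rational(1, 2)))))) = Add(-40760, Mul(-1, Mul(Rational(1, 9), I, Pow(41, Rational(1, 2))))) = Add(-40760, Mul(Rational(-1, 9), I, Pow(41, Rational(1, 2))))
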